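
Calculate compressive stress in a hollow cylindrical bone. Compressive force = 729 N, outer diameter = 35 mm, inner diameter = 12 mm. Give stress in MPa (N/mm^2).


A = pi*(r_o^2 - r_i^2)
r_o = 17.5 mm, r_i = 6 mm
A = 849.015 mm^2
sigma = F/A = 729 / 849.015
sigma = 0.8586 MPa


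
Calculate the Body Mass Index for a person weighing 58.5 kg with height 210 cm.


BMI = weight / height^2
height = 210 cm = 2.1 m
BMI = 58.5 / 2.1^2
BMI = 13.27 kg/m^2


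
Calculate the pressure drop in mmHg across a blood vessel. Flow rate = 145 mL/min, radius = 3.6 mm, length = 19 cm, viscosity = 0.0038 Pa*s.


dP = 8*mu*L*Q / (pi*r^4)
Q = 145 mL/min = 2.41667e-06 m^3/s
dP = 26.4536 Pa = 26.4536 / 133.322 mmHg = 0.1984 mmHg


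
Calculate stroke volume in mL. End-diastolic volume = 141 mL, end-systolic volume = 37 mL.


SV = EDV - ESV
SV = 141 - 37
SV = 104 mL


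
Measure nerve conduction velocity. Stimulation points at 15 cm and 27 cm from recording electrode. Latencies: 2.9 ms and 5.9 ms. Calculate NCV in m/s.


Distance = (27 - 15) / 100 = 0.12 m
dt = (5.9 - 2.9) / 1000 = 0.003 s
NCV = dist / dt = 40 m/s


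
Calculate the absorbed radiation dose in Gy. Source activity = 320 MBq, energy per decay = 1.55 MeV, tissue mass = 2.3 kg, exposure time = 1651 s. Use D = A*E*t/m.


A = 320 MBq = 3.2000e+08 Bq
E = 1.55 MeV = 2.4831e-13 J
D = A*E*t/m = 3.2000e+08*2.4831e-13*1651/2.3
D = 0.05704 Gy


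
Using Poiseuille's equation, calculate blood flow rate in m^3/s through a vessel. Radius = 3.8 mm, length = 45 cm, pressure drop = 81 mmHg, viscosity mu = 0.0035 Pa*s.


Q = pi*r^4*dP / (8*mu*L)
r = 0.0038 m, L = 0.45 m
dP = 81 mmHg = 10799.082 Pa
Q = 5.6144e-04 m^3/s


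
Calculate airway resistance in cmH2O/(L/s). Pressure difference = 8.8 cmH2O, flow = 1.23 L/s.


R = dP / flow
R = 8.8 / 1.23
R = 7.154 cmH2O/(L/s)


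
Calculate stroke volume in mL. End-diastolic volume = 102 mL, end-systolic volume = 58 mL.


SV = EDV - ESV
SV = 102 - 58
SV = 44 mL


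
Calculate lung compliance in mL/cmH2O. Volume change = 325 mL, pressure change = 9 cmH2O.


C = dV / dP
C = 325 / 9
C = 36.11 mL/cmH2O


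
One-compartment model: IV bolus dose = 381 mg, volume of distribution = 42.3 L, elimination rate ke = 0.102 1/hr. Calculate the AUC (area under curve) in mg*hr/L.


C0 = Dose/Vd = 381/42.3 = 9.00709 mg/L
AUC = C0/ke = 9.00709/0.102
AUC = 88.3 mg*hr/L


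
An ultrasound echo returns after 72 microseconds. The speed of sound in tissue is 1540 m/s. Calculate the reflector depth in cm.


depth = c * t / 2
t = 72 us = 7.2000e-05 s
depth = 1540 * 7.2000e-05 / 2
depth = 0.05544 m = 5.544 cm


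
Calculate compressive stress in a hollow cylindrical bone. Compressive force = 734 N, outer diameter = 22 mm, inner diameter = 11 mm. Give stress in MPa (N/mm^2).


A = pi*(r_o^2 - r_i^2)
r_o = 11 mm, r_i = 5.5 mm
A = 285.1 mm^2
sigma = F/A = 734 / 285.1
sigma = 2.575 MPa


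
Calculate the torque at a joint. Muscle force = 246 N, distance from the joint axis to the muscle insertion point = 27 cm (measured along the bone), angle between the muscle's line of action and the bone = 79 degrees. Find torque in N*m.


Torque = F * d * sin(theta)   (moment arm = d*sin(theta))
d = 27 cm = 0.27 m
Torque = 246 * 0.27 * sin(79)
Torque = 65.2 N*m


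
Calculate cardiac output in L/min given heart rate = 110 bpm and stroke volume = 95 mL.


CO = HR * SV
CO = 110 * 95 / 1000
CO = 10.45 L/min


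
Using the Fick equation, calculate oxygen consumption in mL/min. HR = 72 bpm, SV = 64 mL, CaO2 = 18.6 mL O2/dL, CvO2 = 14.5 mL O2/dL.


CO = HR*SV = 72*64/1000 = 4.608 L/min
a-v O2 diff = 18.6 - 14.5 = 4.1 mL/dL
VO2 = CO * (CaO2-CvO2) * 10 dL/L
VO2 = 4.608 * 4.1 * 10
VO2 = 188.9 mL/min


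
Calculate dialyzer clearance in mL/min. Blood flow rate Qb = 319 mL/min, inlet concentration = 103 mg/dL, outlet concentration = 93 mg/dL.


K = Qb * (Cb_in - Cb_out) / Cb_in
K = 319 * (103 - 93) / 103
K = 30.97 mL/min


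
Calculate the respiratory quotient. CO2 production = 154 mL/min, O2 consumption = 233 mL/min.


RQ = VCO2 / VO2
RQ = 154 / 233
RQ = 0.6609


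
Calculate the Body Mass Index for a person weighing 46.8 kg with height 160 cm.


BMI = weight / height^2
height = 160 cm = 1.6 m
BMI = 46.8 / 1.6^2
BMI = 18.28 kg/m^2


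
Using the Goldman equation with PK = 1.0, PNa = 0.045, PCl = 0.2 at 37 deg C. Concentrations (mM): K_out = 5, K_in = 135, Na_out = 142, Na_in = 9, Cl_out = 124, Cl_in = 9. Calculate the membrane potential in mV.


Vm = (RT/F)*ln((PK*Ko + PNa*Nao + PCl*Cli)/(PK*Ki + PNa*Nai + PCl*Clo))
Numer = 13.19, Denom = 160.205
Vm = -66.73 mV


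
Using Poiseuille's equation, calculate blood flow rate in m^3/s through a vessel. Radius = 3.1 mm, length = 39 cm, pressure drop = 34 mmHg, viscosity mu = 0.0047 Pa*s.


Q = pi*r^4*dP / (8*mu*L)
r = 0.0031 m, L = 0.39 m
dP = 34 mmHg = 4532.948 Pa
Q = 8.9686e-05 m^3/s


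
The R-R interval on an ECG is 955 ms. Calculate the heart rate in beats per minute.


HR = 60 / RR_interval(s)
RR = 955 ms = 0.955 s
HR = 60 / 0.955 = 62.83 bpm


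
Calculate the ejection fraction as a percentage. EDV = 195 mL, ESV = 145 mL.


SV = EDV - ESV = 195 - 145 = 50 mL
EF = SV/EDV * 100 = 50/195 * 100
EF = 25.64%


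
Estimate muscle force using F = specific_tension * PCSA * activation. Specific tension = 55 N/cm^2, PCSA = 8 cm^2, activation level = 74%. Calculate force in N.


F = sigma * PCSA * activation
F = 55 * 8 * 0.74
F = 325.6 N


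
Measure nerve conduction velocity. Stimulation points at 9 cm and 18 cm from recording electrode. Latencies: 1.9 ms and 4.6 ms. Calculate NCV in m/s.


Distance = (18 - 9) / 100 = 0.09 m
dt = (4.6 - 1.9) / 1000 = 0.0027 s
NCV = dist / dt = 33.33 m/s


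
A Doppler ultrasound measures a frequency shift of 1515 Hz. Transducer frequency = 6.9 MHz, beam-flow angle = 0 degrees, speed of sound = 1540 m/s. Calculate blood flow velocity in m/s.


v = fd * c / (2 * f0 * cos(theta))
v = 1515 * 1540 / (2 * 6.9000e+06 * cos(0))
v = 0.1691 m/s


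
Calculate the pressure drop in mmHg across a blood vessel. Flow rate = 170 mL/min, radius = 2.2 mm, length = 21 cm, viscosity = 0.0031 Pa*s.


dP = 8*mu*L*Q / (pi*r^4)
Q = 170 mL/min = 2.83333e-06 m^3/s
dP = 200.506 Pa = 200.506 / 133.322 mmHg = 1.504 mmHg


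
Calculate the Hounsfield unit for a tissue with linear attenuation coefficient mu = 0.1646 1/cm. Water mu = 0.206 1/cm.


HU = ((mu_tissue - mu_water) / mu_water) * 1000
HU = ((0.1646 - 0.206) / 0.206) * 1000
HU = -201


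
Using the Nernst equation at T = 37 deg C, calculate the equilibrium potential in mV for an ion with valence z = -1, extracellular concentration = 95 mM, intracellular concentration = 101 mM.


E = (RT/(zF)) * ln(C_out/C_in)
T = 37 + 273.15 = 310.15 K
E = (8.314 * 310.15 / (-1 * 96485)) * ln(95/101)
E = 1.637 mV


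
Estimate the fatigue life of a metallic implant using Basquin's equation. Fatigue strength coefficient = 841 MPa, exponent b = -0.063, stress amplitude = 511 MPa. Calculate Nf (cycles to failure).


sigma_a = sigma_f' * (2Nf)^b
2Nf = (sigma_a/sigma_f')^(1/b)
2Nf = (511/841)^(1/-0.063)
2Nf = 2719.7271
Nf = 1360


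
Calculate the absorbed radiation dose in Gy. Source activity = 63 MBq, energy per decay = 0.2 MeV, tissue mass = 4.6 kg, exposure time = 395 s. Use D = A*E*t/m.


A = 63 MBq = 6.3000e+07 Bq
E = 0.2 MeV = 3.204e-14 J
D = A*E*t/m = 6.3000e+07*3.204e-14*395/4.6
D = 1.7333e-04 Gy


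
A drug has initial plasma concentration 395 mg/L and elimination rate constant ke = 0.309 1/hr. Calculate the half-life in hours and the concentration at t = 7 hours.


t_half = ln(2) / ke = 0.693147 / 0.309 = 2.243 hr
C(t) = C0 * exp(-ke*t) = 395 * exp(-0.309*7)
C(7) = 45.42 mg/L


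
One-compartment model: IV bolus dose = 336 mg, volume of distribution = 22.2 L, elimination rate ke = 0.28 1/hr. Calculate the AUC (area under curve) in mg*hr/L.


C0 = Dose/Vd = 336/22.2 = 15.1351 mg/L
AUC = C0/ke = 15.1351/0.28
AUC = 54.05 mg*hr/L


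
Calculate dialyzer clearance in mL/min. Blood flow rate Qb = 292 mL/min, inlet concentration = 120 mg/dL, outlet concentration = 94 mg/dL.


K = Qb * (Cb_in - Cb_out) / Cb_in
K = 292 * (120 - 94) / 120
K = 63.27 mL/min


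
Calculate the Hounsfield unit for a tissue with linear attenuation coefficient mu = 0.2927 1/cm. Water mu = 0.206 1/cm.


HU = ((mu_tissue - mu_water) / mu_water) * 1000
HU = ((0.2927 - 0.206) / 0.206) * 1000
HU = 420.9


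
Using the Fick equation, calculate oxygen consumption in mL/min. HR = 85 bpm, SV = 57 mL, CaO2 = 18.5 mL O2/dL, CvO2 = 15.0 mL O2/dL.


CO = HR*SV = 85*57/1000 = 4.845 L/min
a-v O2 diff = 18.5 - 15.0 = 3.5 mL/dL
VO2 = CO * (CaO2-CvO2) * 10 dL/L
VO2 = 4.845 * 3.5 * 10
VO2 = 169.6 mL/min


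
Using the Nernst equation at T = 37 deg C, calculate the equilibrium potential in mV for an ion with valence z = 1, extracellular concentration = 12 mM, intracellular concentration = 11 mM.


E = (RT/(zF)) * ln(C_out/C_in)
T = 37 + 273.15 = 310.15 K
E = (8.314 * 310.15 / (1 * 96485)) * ln(12/11)
E = 2.325 mV


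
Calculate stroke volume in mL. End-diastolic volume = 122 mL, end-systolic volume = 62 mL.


SV = EDV - ESV
SV = 122 - 62
SV = 60 mL


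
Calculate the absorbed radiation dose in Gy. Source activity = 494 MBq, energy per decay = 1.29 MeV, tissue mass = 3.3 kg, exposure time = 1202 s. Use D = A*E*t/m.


A = 494 MBq = 4.9400e+08 Bq
E = 1.29 MeV = 2.06658e-13 J
D = A*E*t/m = 4.9400e+08*2.06658e-13*1202/3.3
D = 0.03719 Gy


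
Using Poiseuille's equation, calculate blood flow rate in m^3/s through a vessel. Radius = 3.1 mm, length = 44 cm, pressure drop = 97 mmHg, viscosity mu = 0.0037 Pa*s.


Q = pi*r^4*dP / (8*mu*L)
r = 0.0031 m, L = 0.44 m
dP = 97 mmHg = 12932.234 Pa
Q = 2.8809e-04 m^3/s


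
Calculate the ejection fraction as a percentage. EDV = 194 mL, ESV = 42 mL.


SV = EDV - ESV = 194 - 42 = 152 mL
EF = SV/EDV * 100 = 152/194 * 100
EF = 78.35%


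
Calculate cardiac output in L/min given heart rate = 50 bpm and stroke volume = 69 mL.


CO = HR * SV
CO = 50 * 69 / 1000
CO = 3.45 L/min


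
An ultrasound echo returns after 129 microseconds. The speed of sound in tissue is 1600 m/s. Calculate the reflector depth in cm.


depth = c * t / 2
t = 129 us = 1.2900e-04 s
depth = 1600 * 1.2900e-04 / 2
depth = 0.1032 m = 10.32 cm


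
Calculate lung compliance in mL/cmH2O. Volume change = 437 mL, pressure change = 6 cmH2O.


C = dV / dP
C = 437 / 6
C = 72.83 mL/cmH2O


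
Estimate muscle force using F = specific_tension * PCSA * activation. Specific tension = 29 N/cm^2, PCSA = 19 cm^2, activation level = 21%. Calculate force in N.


F = sigma * PCSA * activation
F = 29 * 19 * 0.21
F = 115.7 N


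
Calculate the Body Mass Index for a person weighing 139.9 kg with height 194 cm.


BMI = weight / height^2
height = 194 cm = 1.94 m
BMI = 139.9 / 1.94^2
BMI = 37.17 kg/m^2


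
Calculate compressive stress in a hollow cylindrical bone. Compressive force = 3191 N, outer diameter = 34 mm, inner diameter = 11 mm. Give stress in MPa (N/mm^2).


A = pi*(r_o^2 - r_i^2)
r_o = 17 mm, r_i = 5.5 mm
A = 812.887 mm^2
sigma = F/A = 3191 / 812.887
sigma = 3.926 MPa


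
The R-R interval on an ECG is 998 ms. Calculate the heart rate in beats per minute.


HR = 60 / RR_interval(s)
RR = 998 ms = 0.998 s
HR = 60 / 0.998 = 60.12 bpm


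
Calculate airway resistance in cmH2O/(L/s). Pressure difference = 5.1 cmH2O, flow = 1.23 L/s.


R = dP / flow
R = 5.1 / 1.23
R = 4.146 cmH2O/(L/s)


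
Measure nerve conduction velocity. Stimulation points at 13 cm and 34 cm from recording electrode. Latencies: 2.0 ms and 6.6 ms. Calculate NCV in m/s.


Distance = (34 - 13) / 100 = 0.21 m
dt = (6.6 - 2.0) / 1000 = 0.0046 s
NCV = dist / dt = 45.65 m/s


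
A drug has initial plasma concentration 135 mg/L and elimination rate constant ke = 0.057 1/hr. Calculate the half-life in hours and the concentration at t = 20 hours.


t_half = ln(2) / ke = 0.693147 / 0.057 = 12.16 hr
C(t) = C0 * exp(-ke*t) = 135 * exp(-0.057*20)
C(20) = 43.18 mg/L


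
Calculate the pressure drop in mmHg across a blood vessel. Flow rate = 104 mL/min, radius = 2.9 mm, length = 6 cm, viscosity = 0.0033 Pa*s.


dP = 8*mu*L*Q / (pi*r^4)
Q = 104 mL/min = 1.73333e-06 m^3/s
dP = 12.3565 Pa = 12.3565 / 133.322 mmHg = 0.09268 mmHg


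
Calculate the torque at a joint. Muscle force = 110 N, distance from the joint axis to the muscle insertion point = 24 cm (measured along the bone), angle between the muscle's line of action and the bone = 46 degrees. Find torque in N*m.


Torque = F * d * sin(theta)   (moment arm = d*sin(theta))
d = 24 cm = 0.24 m
Torque = 110 * 0.24 * sin(46)
Torque = 18.99 N*m


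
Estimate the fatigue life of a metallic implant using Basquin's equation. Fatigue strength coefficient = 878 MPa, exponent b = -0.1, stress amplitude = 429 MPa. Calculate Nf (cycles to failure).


sigma_a = sigma_f' * (2Nf)^b
2Nf = (sigma_a/sigma_f')^(1/b)
2Nf = (429/878)^(1/-0.1)
2Nf = 1289.3542
Nf = 644.7


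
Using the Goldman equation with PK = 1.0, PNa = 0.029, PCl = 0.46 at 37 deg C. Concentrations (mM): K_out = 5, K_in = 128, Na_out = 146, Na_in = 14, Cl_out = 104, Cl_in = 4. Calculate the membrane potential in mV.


Vm = (RT/F)*ln((PK*Ko + PNa*Nao + PCl*Cli)/(PK*Ki + PNa*Nai + PCl*Clo))
Numer = 11.074, Denom = 176.246
Vm = -73.96 mV


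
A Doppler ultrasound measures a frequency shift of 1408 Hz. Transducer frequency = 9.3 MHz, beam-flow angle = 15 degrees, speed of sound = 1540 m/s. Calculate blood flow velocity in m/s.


v = fd * c / (2 * f0 * cos(theta))
v = 1408 * 1540 / (2 * 9.3000e+06 * cos(15))
v = 0.1207 m/s


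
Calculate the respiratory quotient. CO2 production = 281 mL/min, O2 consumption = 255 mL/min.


RQ = VCO2 / VO2
RQ = 281 / 255
RQ = 1.102


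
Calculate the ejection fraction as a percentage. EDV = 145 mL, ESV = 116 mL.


SV = EDV - ESV = 145 - 116 = 29 mL
EF = SV/EDV * 100 = 29/145 * 100
EF = 20%


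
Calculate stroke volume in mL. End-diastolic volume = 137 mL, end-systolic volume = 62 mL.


SV = EDV - ESV
SV = 137 - 62
SV = 75 mL


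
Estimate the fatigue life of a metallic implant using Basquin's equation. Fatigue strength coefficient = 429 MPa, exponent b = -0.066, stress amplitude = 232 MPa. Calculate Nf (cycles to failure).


sigma_a = sigma_f' * (2Nf)^b
2Nf = (sigma_a/sigma_f')^(1/b)
2Nf = (232/429)^(1/-0.066)
2Nf = 11091.48
Nf = 5546


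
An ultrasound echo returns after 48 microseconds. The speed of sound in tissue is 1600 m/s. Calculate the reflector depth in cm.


depth = c * t / 2
t = 48 us = 4.8000e-05 s
depth = 1600 * 4.8000e-05 / 2
depth = 0.0384 m = 3.84 cm


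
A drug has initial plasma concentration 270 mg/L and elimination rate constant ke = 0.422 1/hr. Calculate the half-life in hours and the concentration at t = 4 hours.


t_half = ln(2) / ke = 0.693147 / 0.422 = 1.643 hr
C(t) = C0 * exp(-ke*t) = 270 * exp(-0.422*4)
C(4) = 49.92 mg/L


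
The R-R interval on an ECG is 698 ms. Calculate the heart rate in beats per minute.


HR = 60 / RR_interval(s)
RR = 698 ms = 0.698 s
HR = 60 / 0.698 = 85.96 bpm


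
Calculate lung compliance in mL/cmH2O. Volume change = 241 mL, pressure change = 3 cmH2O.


C = dV / dP
C = 241 / 3
C = 80.33 mL/cmH2O


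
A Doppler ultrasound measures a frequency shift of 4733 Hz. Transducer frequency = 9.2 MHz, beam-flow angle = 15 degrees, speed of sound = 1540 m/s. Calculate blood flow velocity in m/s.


v = fd * c / (2 * f0 * cos(theta))
v = 4733 * 1540 / (2 * 9.2000e+06 * cos(15))
v = 0.4101 m/s


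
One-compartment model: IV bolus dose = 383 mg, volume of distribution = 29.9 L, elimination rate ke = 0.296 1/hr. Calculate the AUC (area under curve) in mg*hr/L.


C0 = Dose/Vd = 383/29.9 = 12.8094 mg/L
AUC = C0/ke = 12.8094/0.296
AUC = 43.28 mg*hr/L


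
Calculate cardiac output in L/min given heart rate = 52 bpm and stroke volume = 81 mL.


CO = HR * SV
CO = 52 * 81 / 1000
CO = 4.212 L/min


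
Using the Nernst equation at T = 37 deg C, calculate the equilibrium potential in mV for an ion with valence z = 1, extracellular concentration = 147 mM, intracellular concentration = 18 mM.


E = (RT/(zF)) * ln(C_out/C_in)
T = 37 + 273.15 = 310.15 K
E = (8.314 * 310.15 / (1 * 96485)) * ln(147/18)
E = 56.12 mV


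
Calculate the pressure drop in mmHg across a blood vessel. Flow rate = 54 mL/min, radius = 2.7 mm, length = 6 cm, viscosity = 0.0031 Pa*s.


dP = 8*mu*L*Q / (pi*r^4)
Q = 54 mL/min = 9e-07 m^3/s
dP = 8.02122 Pa = 8.02122 / 133.322 mmHg = 0.06016 mmHg


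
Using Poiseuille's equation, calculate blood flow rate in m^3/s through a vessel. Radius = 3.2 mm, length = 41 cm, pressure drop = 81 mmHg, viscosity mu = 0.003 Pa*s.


Q = pi*r^4*dP / (8*mu*L)
r = 0.0032 m, L = 0.41 m
dP = 81 mmHg = 10799.082 Pa
Q = 3.6153e-04 m^3/s


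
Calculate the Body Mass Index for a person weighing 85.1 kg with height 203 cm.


BMI = weight / height^2
height = 203 cm = 2.03 m
BMI = 85.1 / 2.03^2
BMI = 20.65 kg/m^2


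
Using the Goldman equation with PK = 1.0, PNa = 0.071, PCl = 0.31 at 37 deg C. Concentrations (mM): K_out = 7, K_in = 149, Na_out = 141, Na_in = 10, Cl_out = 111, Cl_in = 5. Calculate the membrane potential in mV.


Vm = (RT/F)*ln((PK*Ko + PNa*Nao + PCl*Cli)/(PK*Ki + PNa*Nai + PCl*Clo))
Numer = 18.561, Denom = 184.12
Vm = -61.32 mV


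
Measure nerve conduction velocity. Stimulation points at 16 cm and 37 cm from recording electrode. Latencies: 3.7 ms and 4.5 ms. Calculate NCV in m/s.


Distance = (37 - 16) / 100 = 0.21 m
dt = (4.5 - 3.7) / 1000 = 8.0000e-04 s
NCV = dist / dt = 262.5 m/s


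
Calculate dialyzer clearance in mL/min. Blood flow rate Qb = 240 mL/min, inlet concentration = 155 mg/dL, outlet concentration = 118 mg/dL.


K = Qb * (Cb_in - Cb_out) / Cb_in
K = 240 * (155 - 118) / 155
K = 57.29 mL/min


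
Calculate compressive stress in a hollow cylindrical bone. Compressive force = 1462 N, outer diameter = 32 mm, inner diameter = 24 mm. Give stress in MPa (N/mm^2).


A = pi*(r_o^2 - r_i^2)
r_o = 16 mm, r_i = 12 mm
A = 351.858 mm^2
sigma = F/A = 1462 / 351.858
sigma = 4.155 MPa


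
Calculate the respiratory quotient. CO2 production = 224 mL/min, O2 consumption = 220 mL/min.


RQ = VCO2 / VO2
RQ = 224 / 220
RQ = 1.018


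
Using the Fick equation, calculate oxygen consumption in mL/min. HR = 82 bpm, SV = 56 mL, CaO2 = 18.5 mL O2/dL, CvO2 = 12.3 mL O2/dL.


CO = HR*SV = 82*56/1000 = 4.592 L/min
a-v O2 diff = 18.5 - 12.3 = 6.2 mL/dL
VO2 = CO * (CaO2-CvO2) * 10 dL/L
VO2 = 4.592 * 6.2 * 10
VO2 = 284.7 mL/min


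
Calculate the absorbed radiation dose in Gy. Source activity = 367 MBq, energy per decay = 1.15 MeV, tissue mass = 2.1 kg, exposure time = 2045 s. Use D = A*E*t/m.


A = 367 MBq = 3.6700e+08 Bq
E = 1.15 MeV = 1.8423e-13 J
D = A*E*t/m = 3.6700e+08*1.8423e-13*2045/2.1
D = 0.06584 Gy


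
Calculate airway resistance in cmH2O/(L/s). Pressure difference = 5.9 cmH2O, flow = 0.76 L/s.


R = dP / flow
R = 5.9 / 0.76
R = 7.763 cmH2O/(L/s)


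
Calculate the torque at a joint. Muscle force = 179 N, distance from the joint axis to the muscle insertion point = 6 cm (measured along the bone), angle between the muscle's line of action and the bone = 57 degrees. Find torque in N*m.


Torque = F * d * sin(theta)   (moment arm = d*sin(theta))
d = 6 cm = 0.06 m
Torque = 179 * 0.06 * sin(57)
Torque = 9.007 N*m


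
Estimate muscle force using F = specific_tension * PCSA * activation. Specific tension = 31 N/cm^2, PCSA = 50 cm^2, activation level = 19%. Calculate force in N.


F = sigma * PCSA * activation
F = 31 * 50 * 0.19
F = 294.5 N


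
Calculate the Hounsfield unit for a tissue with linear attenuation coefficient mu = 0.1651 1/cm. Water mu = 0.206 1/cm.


HU = ((mu_tissue - mu_water) / mu_water) * 1000
HU = ((0.1651 - 0.206) / 0.206) * 1000
HU = -198.5


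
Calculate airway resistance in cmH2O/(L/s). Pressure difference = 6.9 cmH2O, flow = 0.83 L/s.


R = dP / flow
R = 6.9 / 0.83
R = 8.313 cmH2O/(L/s)


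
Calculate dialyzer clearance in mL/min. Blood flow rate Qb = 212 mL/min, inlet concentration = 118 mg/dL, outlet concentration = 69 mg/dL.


K = Qb * (Cb_in - Cb_out) / Cb_in
K = 212 * (118 - 69) / 118
K = 88.03 mL/min


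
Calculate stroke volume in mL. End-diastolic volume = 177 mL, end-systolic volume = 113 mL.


SV = EDV - ESV
SV = 177 - 113
SV = 64 mL


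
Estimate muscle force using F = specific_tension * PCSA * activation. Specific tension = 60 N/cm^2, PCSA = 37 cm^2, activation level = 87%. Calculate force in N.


F = sigma * PCSA * activation
F = 60 * 37 * 0.87
F = 1931 N


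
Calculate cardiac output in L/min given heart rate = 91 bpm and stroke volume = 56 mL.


CO = HR * SV
CO = 91 * 56 / 1000
CO = 5.096 L/min


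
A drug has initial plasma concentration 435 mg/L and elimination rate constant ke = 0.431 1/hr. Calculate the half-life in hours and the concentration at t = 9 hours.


t_half = ln(2) / ke = 0.693147 / 0.431 = 1.608 hr
C(t) = C0 * exp(-ke*t) = 435 * exp(-0.431*9)
C(9) = 8.992 mg/L


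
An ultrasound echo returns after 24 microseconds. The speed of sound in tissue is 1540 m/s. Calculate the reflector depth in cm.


depth = c * t / 2
t = 24 us = 2.4000e-05 s
depth = 1540 * 2.4000e-05 / 2
depth = 0.01848 m = 1.848 cm


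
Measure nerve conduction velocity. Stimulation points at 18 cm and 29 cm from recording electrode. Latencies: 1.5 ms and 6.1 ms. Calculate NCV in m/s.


Distance = (29 - 18) / 100 = 0.11 m
dt = (6.1 - 1.5) / 1000 = 0.0046 s
NCV = dist / dt = 23.91 m/s


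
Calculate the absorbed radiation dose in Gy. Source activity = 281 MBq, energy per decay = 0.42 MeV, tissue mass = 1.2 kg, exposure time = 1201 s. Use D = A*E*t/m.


A = 281 MBq = 2.8100e+08 Bq
E = 0.42 MeV = 6.7284e-14 J
D = A*E*t/m = 2.8100e+08*6.7284e-14*1201/1.2
D = 0.01892 Gy


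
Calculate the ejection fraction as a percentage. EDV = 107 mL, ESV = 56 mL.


SV = EDV - ESV = 107 - 56 = 51 mL
EF = SV/EDV * 100 = 51/107 * 100
EF = 47.66%


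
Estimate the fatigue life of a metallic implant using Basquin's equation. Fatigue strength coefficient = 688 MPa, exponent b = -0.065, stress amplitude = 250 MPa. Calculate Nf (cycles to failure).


sigma_a = sigma_f' * (2Nf)^b
2Nf = (sigma_a/sigma_f')^(1/b)
2Nf = (250/688)^(1/-0.065)
2Nf = 5805264.3
Nf = 2.9026e+06


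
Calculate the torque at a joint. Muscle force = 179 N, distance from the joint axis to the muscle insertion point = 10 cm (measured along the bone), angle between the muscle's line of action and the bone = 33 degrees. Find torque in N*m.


Torque = F * d * sin(theta)   (moment arm = d*sin(theta))
d = 10 cm = 0.1 m
Torque = 179 * 0.1 * sin(33)
Torque = 9.749 N*m


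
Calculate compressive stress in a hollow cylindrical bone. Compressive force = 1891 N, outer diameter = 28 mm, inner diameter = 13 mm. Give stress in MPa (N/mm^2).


A = pi*(r_o^2 - r_i^2)
r_o = 14 mm, r_i = 6.5 mm
A = 483.02 mm^2
sigma = F/A = 1891 / 483.02
sigma = 3.915 MPa


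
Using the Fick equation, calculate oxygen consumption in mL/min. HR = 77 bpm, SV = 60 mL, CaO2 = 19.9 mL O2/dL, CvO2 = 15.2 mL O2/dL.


CO = HR*SV = 77*60/1000 = 4.62 L/min
a-v O2 diff = 19.9 - 15.2 = 4.7 mL/dL
VO2 = CO * (CaO2-CvO2) * 10 dL/L
VO2 = 4.62 * 4.7 * 10
VO2 = 217.1 mL/min


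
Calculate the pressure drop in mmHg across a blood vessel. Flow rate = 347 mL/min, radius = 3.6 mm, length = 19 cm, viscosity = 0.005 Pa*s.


dP = 8*mu*L*Q / (pi*r^4)
Q = 347 mL/min = 5.78333e-06 m^3/s
dP = 83.2974 Pa = 83.2974 / 133.322 mmHg = 0.6248 mmHg


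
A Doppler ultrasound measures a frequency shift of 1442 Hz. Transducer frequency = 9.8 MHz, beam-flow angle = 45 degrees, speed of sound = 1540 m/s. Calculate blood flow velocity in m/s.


v = fd * c / (2 * f0 * cos(theta))
v = 1442 * 1540 / (2 * 9.8000e+06 * cos(45))
v = 0.1602 m/s


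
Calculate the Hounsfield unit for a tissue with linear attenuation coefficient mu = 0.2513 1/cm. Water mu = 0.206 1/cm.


HU = ((mu_tissue - mu_water) / mu_water) * 1000
HU = ((0.2513 - 0.206) / 0.206) * 1000
HU = 219.9


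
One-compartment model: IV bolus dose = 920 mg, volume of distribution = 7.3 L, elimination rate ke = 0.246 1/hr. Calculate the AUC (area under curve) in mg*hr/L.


C0 = Dose/Vd = 920/7.3 = 126.027 mg/L
AUC = C0/ke = 126.027/0.246
AUC = 512.3 mg*hr/L


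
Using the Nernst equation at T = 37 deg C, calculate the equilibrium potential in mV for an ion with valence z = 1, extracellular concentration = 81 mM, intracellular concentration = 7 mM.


E = (RT/(zF)) * ln(C_out/C_in)
T = 37 + 273.15 = 310.15 K
E = (8.314 * 310.15 / (1 * 96485)) * ln(81/7)
E = 65.44 mV


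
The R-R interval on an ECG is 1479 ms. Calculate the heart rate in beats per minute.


HR = 60 / RR_interval(s)
RR = 1479 ms = 1.479 s
HR = 60 / 1.479 = 40.57 bpm


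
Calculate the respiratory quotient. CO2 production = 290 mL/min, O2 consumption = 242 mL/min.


RQ = VCO2 / VO2
RQ = 290 / 242
RQ = 1.198


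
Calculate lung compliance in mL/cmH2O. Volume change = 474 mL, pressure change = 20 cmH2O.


C = dV / dP
C = 474 / 20
C = 23.7 mL/cmH2O


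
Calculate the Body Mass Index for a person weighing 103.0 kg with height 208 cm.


BMI = weight / height^2
height = 208 cm = 2.08 m
BMI = 103.0 / 2.08^2
BMI = 23.81 kg/m^2


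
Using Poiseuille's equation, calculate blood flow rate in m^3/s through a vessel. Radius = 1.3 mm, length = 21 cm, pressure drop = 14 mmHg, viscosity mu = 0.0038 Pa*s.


Q = pi*r^4*dP / (8*mu*L)
r = 0.0013 m, L = 0.21 m
dP = 14 mmHg = 1866.508 Pa
Q = 2.6234e-06 m^3/s


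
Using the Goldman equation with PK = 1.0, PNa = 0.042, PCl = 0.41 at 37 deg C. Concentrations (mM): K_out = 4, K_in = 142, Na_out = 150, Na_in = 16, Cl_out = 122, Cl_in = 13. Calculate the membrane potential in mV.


Vm = (RT/F)*ln((PK*Ko + PNa*Nao + PCl*Cli)/(PK*Ki + PNa*Nai + PCl*Clo))
Numer = 15.63, Denom = 192.692
Vm = -67.13 mV


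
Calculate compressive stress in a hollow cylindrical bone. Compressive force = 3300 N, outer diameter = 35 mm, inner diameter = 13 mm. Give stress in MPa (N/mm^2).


A = pi*(r_o^2 - r_i^2)
r_o = 17.5 mm, r_i = 6.5 mm
A = 829.38 mm^2
sigma = F/A = 3300 / 829.38
sigma = 3.979 MPa


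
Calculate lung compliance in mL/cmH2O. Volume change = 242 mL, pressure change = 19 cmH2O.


C = dV / dP
C = 242 / 19
C = 12.74 mL/cmH2O


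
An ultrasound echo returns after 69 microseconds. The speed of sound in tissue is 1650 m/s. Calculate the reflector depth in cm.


depth = c * t / 2
t = 69 us = 6.9000e-05 s
depth = 1650 * 6.9000e-05 / 2
depth = 0.056925 m = 5.6925 cm


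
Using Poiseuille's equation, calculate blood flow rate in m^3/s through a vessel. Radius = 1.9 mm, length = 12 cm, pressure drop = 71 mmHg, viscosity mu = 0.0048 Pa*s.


Q = pi*r^4*dP / (8*mu*L)
r = 0.0019 m, L = 0.12 m
dP = 71 mmHg = 9465.862 Pa
Q = 8.4103e-05 m^3/s


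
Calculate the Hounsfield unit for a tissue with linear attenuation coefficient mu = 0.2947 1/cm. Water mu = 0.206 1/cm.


HU = ((mu_tissue - mu_water) / mu_water) * 1000
HU = ((0.2947 - 0.206) / 0.206) * 1000
HU = 430.6


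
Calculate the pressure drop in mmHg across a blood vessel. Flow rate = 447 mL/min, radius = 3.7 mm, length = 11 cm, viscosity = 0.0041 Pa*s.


dP = 8*mu*L*Q / (pi*r^4)
Q = 447 mL/min = 7.45e-06 m^3/s
dP = 45.6527 Pa = 45.6527 / 133.322 mmHg = 0.3424 mmHg


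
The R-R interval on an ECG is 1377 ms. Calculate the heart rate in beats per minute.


HR = 60 / RR_interval(s)
RR = 1377 ms = 1.377 s
HR = 60 / 1.377 = 43.57 bpm


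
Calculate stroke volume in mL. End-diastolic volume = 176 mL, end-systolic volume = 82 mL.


SV = EDV - ESV
SV = 176 - 82
SV = 94 mL


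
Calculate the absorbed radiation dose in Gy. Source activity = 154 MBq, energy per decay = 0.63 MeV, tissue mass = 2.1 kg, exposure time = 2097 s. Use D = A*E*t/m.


A = 154 MBq = 1.5400e+08 Bq
E = 0.63 MeV = 1.00926e-13 J
D = A*E*t/m = 1.5400e+08*1.00926e-13*2097/2.1
D = 0.01552 Gy


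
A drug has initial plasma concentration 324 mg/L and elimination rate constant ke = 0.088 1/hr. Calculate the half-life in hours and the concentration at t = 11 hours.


t_half = ln(2) / ke = 0.693147 / 0.088 = 7.877 hr
C(t) = C0 * exp(-ke*t) = 324 * exp(-0.088*11)
C(11) = 123.1 mg/L


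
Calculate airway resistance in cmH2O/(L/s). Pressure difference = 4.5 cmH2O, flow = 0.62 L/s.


R = dP / flow
R = 4.5 / 0.62
R = 7.258 cmH2O/(L/s)


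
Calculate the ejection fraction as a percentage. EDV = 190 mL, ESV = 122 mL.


SV = EDV - ESV = 190 - 122 = 68 mL
EF = SV/EDV * 100 = 68/190 * 100
EF = 35.79%


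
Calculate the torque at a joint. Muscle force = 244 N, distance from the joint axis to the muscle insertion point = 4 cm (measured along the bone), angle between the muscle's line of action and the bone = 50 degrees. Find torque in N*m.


Torque = F * d * sin(theta)   (moment arm = d*sin(theta))
d = 4 cm = 0.04 m
Torque = 244 * 0.04 * sin(50)
Torque = 7.477 N*m


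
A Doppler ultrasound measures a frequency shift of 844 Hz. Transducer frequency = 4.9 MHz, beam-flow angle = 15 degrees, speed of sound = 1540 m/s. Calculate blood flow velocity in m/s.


v = fd * c / (2 * f0 * cos(theta))
v = 844 * 1540 / (2 * 4.9000e+06 * cos(15))
v = 0.1373 m/s


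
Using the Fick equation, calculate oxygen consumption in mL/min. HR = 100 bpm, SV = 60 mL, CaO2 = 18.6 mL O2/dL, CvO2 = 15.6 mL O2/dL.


CO = HR*SV = 100*60/1000 = 6 L/min
a-v O2 diff = 18.6 - 15.6 = 3 mL/dL
VO2 = CO * (CaO2-CvO2) * 10 dL/L
VO2 = 6 * 3 * 10
VO2 = 180 mL/min


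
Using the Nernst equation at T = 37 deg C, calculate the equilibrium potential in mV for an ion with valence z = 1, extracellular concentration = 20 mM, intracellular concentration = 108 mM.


E = (RT/(zF)) * ln(C_out/C_in)
T = 37 + 273.15 = 310.15 K
E = (8.314 * 310.15 / (1 * 96485)) * ln(20/108)
E = -45.07 mV


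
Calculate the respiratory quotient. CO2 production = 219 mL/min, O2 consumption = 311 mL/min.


RQ = VCO2 / VO2
RQ = 219 / 311
RQ = 0.7042


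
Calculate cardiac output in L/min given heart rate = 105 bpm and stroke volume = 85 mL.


CO = HR * SV
CO = 105 * 85 / 1000
CO = 8.925 L/min


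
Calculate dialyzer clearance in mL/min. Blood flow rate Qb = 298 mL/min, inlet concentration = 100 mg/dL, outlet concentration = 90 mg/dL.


K = Qb * (Cb_in - Cb_out) / Cb_in
K = 298 * (100 - 90) / 100
K = 29.8 mL/min


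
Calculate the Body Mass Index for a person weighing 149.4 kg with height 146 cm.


BMI = weight / height^2
height = 146 cm = 1.46 m
BMI = 149.4 / 1.46^2
BMI = 70.09 kg/m^2


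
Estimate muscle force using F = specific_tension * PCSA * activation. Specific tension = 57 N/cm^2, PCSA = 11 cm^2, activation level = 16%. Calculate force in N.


F = sigma * PCSA * activation
F = 57 * 11 * 0.16
F = 100.3 N


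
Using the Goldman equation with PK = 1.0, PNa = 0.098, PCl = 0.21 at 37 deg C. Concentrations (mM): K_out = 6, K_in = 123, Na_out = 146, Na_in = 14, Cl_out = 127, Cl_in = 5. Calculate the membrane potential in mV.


Vm = (RT/F)*ln((PK*Ko + PNa*Nao + PCl*Cli)/(PK*Ki + PNa*Nai + PCl*Clo))
Numer = 21.358, Denom = 151.042
Vm = -52.28 mV


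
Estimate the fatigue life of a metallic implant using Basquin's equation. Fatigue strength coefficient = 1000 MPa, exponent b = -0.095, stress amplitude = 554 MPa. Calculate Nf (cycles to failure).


sigma_a = sigma_f' * (2Nf)^b
2Nf = (sigma_a/sigma_f')^(1/b)
2Nf = (554/1000)^(1/-0.095)
2Nf = 501.06863
Nf = 250.5


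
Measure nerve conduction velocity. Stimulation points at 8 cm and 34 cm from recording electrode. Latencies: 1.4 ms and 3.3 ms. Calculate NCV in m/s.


Distance = (34 - 8) / 100 = 0.26 m
dt = (3.3 - 1.4) / 1000 = 0.0019 s
NCV = dist / dt = 136.8 m/s


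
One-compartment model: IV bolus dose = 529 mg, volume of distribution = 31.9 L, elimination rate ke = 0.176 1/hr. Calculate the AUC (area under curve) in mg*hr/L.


C0 = Dose/Vd = 529/31.9 = 16.5831 mg/L
AUC = C0/ke = 16.5831/0.176
AUC = 94.22 mg*hr/L


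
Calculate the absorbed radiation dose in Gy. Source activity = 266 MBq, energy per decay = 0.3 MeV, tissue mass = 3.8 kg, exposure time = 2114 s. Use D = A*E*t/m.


A = 266 MBq = 2.6600e+08 Bq
E = 0.3 MeV = 4.806e-14 J
D = A*E*t/m = 2.6600e+08*4.806e-14*2114/3.8
D = 0.007112 Gy


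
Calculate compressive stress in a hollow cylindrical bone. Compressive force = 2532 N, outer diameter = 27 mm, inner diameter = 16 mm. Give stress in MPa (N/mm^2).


A = pi*(r_o^2 - r_i^2)
r_o = 13.5 mm, r_i = 8 mm
A = 371.493 mm^2
sigma = F/A = 2532 / 371.493
sigma = 6.816 MPa


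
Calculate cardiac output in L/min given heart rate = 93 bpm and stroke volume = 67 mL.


CO = HR * SV
CO = 93 * 67 / 1000
CO = 6.231 L/min


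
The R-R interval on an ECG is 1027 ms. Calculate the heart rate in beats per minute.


HR = 60 / RR_interval(s)
RR = 1027 ms = 1.027 s
HR = 60 / 1.027 = 58.42 bpm


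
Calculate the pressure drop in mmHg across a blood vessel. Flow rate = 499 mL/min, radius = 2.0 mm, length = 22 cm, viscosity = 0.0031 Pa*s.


dP = 8*mu*L*Q / (pi*r^4)
Q = 499 mL/min = 8.31667e-06 m^3/s
dP = 902.722 Pa = 902.722 / 133.322 mmHg = 6.771 mmHg


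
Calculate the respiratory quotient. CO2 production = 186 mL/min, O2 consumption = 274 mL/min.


RQ = VCO2 / VO2
RQ = 186 / 274
RQ = 0.6788


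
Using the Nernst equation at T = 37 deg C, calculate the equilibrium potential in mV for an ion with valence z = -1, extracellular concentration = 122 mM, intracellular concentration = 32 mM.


E = (RT/(zF)) * ln(C_out/C_in)
T = 37 + 273.15 = 310.15 K
E = (8.314 * 310.15 / (-1 * 96485)) * ln(122/32)
E = -35.77 mV


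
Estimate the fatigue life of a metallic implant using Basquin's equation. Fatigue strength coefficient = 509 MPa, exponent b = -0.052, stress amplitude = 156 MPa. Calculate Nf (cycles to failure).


sigma_a = sigma_f' * (2Nf)^b
2Nf = (sigma_a/sigma_f')^(1/b)
2Nf = (156/509)^(1/-0.052)
2Nf = 7.5299484e+09
Nf = 3.7650e+09


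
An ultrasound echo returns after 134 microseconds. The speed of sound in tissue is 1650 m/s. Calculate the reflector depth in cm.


depth = c * t / 2
t = 134 us = 1.3400e-04 s
depth = 1650 * 1.3400e-04 / 2
depth = 0.11055 m = 11.055 cm


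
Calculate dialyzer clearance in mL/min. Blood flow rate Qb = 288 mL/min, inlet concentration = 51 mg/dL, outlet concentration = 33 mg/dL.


K = Qb * (Cb_in - Cb_out) / Cb_in
K = 288 * (51 - 33) / 51
K = 101.6 mL/min


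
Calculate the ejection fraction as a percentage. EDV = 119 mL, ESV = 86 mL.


SV = EDV - ESV = 119 - 86 = 33 mL
EF = SV/EDV * 100 = 33/119 * 100
EF = 27.73%


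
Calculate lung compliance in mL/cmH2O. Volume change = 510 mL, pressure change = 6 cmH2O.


C = dV / dP
C = 510 / 6
C = 85 mL/cmH2O


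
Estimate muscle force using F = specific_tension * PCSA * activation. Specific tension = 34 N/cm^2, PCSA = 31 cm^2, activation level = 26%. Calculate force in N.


F = sigma * PCSA * activation
F = 34 * 31 * 0.26
F = 274 N


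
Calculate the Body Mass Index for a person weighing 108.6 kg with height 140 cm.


BMI = weight / height^2
height = 140 cm = 1.4 m
BMI = 108.6 / 1.4^2
BMI = 55.41 kg/m^2


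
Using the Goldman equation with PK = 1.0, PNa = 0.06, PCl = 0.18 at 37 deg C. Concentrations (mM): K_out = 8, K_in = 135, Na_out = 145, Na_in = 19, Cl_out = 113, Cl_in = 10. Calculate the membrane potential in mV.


Vm = (RT/F)*ln((PK*Ko + PNa*Nao + PCl*Cli)/(PK*Ki + PNa*Nai + PCl*Clo))
Numer = 18.5, Denom = 156.48
Vm = -57.06 mV


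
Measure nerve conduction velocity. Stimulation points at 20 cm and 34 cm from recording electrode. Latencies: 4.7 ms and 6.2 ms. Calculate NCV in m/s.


Distance = (34 - 20) / 100 = 0.14 m
dt = (6.2 - 4.7) / 1000 = 0.0015 s
NCV = dist / dt = 93.33 m/s


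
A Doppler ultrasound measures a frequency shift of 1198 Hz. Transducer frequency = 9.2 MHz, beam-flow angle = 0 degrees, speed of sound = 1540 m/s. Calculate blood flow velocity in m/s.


v = fd * c / (2 * f0 * cos(theta))
v = 1198 * 1540 / (2 * 9.2000e+06 * cos(0))
v = 0.1003 m/s


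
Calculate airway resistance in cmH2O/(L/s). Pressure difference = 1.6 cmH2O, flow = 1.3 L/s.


R = dP / flow
R = 1.6 / 1.3
R = 1.231 cmH2O/(L/s)


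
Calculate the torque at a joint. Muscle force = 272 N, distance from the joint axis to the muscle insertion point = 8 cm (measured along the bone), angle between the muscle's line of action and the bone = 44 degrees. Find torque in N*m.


Torque = F * d * sin(theta)   (moment arm = d*sin(theta))
d = 8 cm = 0.08 m
Torque = 272 * 0.08 * sin(44)
Torque = 15.12 N*m


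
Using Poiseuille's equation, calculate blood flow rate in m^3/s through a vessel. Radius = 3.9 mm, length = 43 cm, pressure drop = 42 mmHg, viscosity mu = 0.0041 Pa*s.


Q = pi*r^4*dP / (8*mu*L)
r = 0.0039 m, L = 0.43 m
dP = 42 mmHg = 5599.524 Pa
Q = 2.8855e-04 m^3/s


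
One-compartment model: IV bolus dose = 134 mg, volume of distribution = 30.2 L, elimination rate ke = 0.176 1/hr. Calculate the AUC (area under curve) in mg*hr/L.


C0 = Dose/Vd = 134/30.2 = 4.43709 mg/L
AUC = C0/ke = 4.43709/0.176
AUC = 25.21 mg*hr/L


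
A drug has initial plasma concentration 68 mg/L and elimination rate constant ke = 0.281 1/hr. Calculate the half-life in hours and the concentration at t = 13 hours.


t_half = ln(2) / ke = 0.693147 / 0.281 = 2.467 hr
C(t) = C0 * exp(-ke*t) = 68 * exp(-0.281*13)
C(13) = 1.762 mg/L


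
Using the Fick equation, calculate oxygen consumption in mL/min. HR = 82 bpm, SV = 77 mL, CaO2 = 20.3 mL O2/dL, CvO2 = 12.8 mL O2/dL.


CO = HR*SV = 82*77/1000 = 6.314 L/min
a-v O2 diff = 20.3 - 12.8 = 7.5 mL/dL
VO2 = CO * (CaO2-CvO2) * 10 dL/L
VO2 = 6.314 * 7.5 * 10
VO2 = 473.6 mL/min


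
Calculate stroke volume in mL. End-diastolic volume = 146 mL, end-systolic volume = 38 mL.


SV = EDV - ESV
SV = 146 - 38
SV = 108 mL


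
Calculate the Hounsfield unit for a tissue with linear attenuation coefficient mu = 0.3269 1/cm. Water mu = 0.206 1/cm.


HU = ((mu_tissue - mu_water) / mu_water) * 1000
HU = ((0.3269 - 0.206) / 0.206) * 1000
HU = 586.9


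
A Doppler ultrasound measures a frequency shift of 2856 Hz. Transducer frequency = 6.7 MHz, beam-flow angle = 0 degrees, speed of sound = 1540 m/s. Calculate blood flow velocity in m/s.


v = fd * c / (2 * f0 * cos(theta))
v = 2856 * 1540 / (2 * 6.7000e+06 * cos(0))
v = 0.3282 m/s


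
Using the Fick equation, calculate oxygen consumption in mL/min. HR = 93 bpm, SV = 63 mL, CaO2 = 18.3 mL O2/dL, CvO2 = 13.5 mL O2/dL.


CO = HR*SV = 93*63/1000 = 5.859 L/min
a-v O2 diff = 18.3 - 13.5 = 4.8 mL/dL
VO2 = CO * (CaO2-CvO2) * 10 dL/L
VO2 = 5.859 * 4.8 * 10
VO2 = 281.2 mL/min


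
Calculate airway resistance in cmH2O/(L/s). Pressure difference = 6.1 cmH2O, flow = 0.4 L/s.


R = dP / flow
R = 6.1 / 0.4
R = 15.25 cmH2O/(L/s)


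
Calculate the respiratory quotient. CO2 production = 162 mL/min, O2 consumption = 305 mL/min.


RQ = VCO2 / VO2
RQ = 162 / 305
RQ = 0.5311


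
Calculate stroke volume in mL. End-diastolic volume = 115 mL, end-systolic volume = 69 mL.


SV = EDV - ESV
SV = 115 - 69
SV = 46 mL


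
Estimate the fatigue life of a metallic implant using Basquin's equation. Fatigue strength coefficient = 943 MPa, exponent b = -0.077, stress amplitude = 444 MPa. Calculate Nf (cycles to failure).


sigma_a = sigma_f' * (2Nf)^b
2Nf = (sigma_a/sigma_f')^(1/b)
2Nf = (444/943)^(1/-0.077)
2Nf = 17718.419
Nf = 8859


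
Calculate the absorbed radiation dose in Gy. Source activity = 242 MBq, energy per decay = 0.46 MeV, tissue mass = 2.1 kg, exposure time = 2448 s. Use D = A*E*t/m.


A = 242 MBq = 2.4200e+08 Bq
E = 0.46 MeV = 7.3692e-14 J
D = A*E*t/m = 2.4200e+08*7.3692e-14*2448/2.1
D = 0.02079 Gy
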